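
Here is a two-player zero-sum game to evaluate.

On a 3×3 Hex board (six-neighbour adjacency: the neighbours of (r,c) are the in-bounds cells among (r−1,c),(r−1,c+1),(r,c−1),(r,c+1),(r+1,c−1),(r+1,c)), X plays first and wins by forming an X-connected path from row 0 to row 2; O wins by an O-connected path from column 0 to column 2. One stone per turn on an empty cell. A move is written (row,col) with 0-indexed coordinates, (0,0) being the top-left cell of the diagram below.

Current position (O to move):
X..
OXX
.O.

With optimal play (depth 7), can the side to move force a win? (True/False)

[X../OXX/.O.] O move#1: (0,1):-1/XO./OXX/.O.*, (0,2):-1/X.O/OXX/.O., (2,0):-1/X../OXX/OO., (2,2):-1/X../OXX/.OO
[XO./OXX/.O.] X move#2: (0,2):+1/XOX/OXX/.O.*, (2,0):-1/XO./OXX/XO., (2,2):-1/XO./OXX/.OX
[XOX/OXX/.O.] O move#3: (2,0):-1/XOX/OXX/OO.*, (2,2):-1/XOX/OXX/.OO
[XOX/OXX/OO.] X move#4: (2,2):+1/XOX/OXX/OOX*
[XOX/OXX/OOX] end (terminal -1, O#5); searched X../OXX/.O. to 7

O winning at [X../OXX/.O.]: False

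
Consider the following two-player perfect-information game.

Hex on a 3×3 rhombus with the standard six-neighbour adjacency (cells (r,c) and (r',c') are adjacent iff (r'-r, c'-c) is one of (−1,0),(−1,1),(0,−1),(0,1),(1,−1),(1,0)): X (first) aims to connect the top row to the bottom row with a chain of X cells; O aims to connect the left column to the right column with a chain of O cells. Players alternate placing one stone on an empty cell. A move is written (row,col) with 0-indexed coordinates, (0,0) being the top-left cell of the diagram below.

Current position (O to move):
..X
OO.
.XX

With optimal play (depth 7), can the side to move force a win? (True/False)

O winning at [..X/OO./.XX]: True

ply 1, O at ..X/OO./.XX | (0,0)=-1→O.X/OO./.XX; (0,1)=-1→.OX/OO./.XX; (1,2)=+1→..X/OOO/.XX*; (2,0)=-1→..X/OO./OXX
ply 2: ..X/OOO/.XX is terminal -1 (X); from ..X/OO./.XX depth 7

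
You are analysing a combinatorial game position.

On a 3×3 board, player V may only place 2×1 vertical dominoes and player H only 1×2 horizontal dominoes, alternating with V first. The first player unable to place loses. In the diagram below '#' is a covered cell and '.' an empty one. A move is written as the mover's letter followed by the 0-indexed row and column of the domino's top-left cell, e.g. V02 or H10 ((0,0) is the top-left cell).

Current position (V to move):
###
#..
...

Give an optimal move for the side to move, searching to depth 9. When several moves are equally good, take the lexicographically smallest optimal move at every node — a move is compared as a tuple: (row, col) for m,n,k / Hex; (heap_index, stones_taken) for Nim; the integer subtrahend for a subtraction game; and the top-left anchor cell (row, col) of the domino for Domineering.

p1 V@[###/#../...]: V11[###/##./.#.]+1* V12[###/#.#/..#]-1
p2 H@[###/##./.#.] terminal -1; root [###/#../...] d9

V's best at [###/#../...]: V11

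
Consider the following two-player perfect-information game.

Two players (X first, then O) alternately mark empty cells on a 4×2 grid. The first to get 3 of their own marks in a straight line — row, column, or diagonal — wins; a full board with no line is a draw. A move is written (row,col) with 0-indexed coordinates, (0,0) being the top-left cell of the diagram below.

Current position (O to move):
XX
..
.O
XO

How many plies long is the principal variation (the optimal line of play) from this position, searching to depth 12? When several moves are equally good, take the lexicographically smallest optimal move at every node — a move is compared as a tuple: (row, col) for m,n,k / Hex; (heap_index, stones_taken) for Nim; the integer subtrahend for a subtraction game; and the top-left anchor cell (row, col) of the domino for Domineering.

ply 1, O at XX/../.O/XO | (1,0)=+0→XX/O./.O/XO; (1,1)=+1→XX/.O/.O/XO*; (2,0)=+0→XX/../OO/XO
ply 2: XX/.O/.O/XO is terminal -1 (X); from XX/../.O/XO depth 12

PV length from [XX/../.O/XO]: 1 ply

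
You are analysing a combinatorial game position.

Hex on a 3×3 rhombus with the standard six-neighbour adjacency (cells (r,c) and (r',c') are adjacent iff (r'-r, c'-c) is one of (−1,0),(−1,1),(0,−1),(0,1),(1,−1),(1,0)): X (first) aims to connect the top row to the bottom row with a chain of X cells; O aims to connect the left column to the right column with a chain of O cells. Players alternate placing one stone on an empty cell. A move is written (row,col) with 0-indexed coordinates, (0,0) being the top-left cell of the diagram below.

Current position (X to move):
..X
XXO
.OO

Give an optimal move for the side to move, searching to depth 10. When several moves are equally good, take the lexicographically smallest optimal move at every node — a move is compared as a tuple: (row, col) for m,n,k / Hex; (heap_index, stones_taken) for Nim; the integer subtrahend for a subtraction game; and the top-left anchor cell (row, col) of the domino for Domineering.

X's best at [..X/XXO/.OO]: (2,0)

ply 1, X at ..X/XXO/.OO | (0,0)=-1→X.X/XXO/.OO; (0,1)=-1→.XX/XXO/.OO; (2,0)=+1→..X/XXO/XOO*
ply 2: ..X/XXO/XOO is terminal -1 (O); from ..X/XXO/.OO depth 10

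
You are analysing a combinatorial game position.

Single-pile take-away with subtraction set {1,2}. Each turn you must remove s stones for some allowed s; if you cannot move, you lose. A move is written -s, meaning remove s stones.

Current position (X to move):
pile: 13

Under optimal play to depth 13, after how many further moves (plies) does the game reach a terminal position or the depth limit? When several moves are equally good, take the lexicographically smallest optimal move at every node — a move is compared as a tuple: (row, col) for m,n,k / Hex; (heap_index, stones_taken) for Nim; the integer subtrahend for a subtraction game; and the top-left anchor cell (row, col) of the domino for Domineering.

p1 X@[13]: -1[12]+1* -2[11]-1
p2 O@[12]: -1[11]-1* -2[10]-1
p3 X@[11]: -1[10]-1 -2[9]+1*
p4 O@[9]: -1[8]-1* -2[7]-1
p5 X@[8]: -1[7]-1 -2[6]+1*
p6 O@[6]: -1[5]-1* -2[4]-1
p7 X@[5]: -1[4]-1 -2[3]+1*
p8 O@[3]: -1[2]-1* -2[1]-1
p9 X@[2]: -1[1]-1 -2[0]+1*
p10 O@[0] terminal -1; root [13] d13

PV length from [13]: 9 plies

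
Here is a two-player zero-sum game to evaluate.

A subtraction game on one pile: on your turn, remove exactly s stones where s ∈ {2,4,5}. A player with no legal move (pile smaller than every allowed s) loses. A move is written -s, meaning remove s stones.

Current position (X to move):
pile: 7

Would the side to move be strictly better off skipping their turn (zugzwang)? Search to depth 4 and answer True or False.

ply 1, X at 7 | -2=-1→5*; -4=-1→3; -5=-1→2
ply 2, O at 5 | -2=-1→3; -4=+1→1*; -5=+1→0
ply 3: 1 is terminal -1 (X); from 7 depth 4
suppose X passes — search the same position with O to move:
pass> ply 1, O at 7 | -2=-1→5*; -4=-1→3; -5=-1→2
pass> ply 2, X at 5 | -2=-1→3; -4=+1→1*; -5=+1→0
pass> ply 3: 1 is terminal -1 (O); from 7 depth 4
for X: play -1, pass +1

zugzwang(7, X) = True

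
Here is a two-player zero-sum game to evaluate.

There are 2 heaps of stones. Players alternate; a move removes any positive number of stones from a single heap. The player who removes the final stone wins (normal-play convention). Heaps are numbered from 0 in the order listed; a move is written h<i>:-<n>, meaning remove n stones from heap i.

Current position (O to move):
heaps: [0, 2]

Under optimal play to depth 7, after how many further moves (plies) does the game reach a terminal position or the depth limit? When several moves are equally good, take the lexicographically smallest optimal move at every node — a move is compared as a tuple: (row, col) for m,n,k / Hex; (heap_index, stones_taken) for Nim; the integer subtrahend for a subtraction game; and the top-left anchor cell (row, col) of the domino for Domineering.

PV length from [(0,2)]: 1 ply

ply 1, O at (0,2) | h1:-1=-1→(0,1); h1:-2=+1→(0,0)*
ply 2: (0,0) is terminal -1 (X); from (0,2) depth 7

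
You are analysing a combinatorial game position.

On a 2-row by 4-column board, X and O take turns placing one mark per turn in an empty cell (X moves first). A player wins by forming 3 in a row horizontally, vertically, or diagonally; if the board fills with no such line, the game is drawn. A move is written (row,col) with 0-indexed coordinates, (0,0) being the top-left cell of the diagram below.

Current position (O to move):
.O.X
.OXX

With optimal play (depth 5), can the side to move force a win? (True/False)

ply 1, O at .O.X/.OXX | (0,0)=+0→OO.X/.OXX*; (0,2)=+0→.OOX/.OXX; (1,0)=+0→.O.X/OOXX
ply 2, X at OO.X/.OXX | (0,2)=+0→OOXX/.OXX*; (1,0)=-1→OO.X/XOXX
ply 3, O at OOXX/.OXX | (1,0)=+0→OOXX/OOXX*
ply 4: OOXX/OOXX is terminal +0 (X); from .O.X/.OXX depth 5

O winning at [.O.X/.OXX]: False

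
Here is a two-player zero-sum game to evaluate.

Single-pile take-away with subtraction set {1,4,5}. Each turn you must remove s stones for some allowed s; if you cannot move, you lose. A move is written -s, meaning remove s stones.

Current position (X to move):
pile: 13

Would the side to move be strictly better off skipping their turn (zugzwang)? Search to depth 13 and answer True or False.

zugzwang(13, X) = False

ply 1, X at 13 | -1=-1→12; -4=-1→9; -5=+1→8*
ply 2, O at 8 | -1=-1→7*; -4=-1→4; -5=-1→3
ply 3, X at 7 | -1=-1→6; -4=-1→3; -5=+1→2*
ply 4, O at 2 | -1=-1→1*
ply 5, X at 1 | -1=+1→0*
ply 6: 0 is terminal -1 (O); from 13 depth 13
suppose X passes — search the same position with O to move:
pass> ply 1, O at 13 | -1=-1→12; -4=-1→9; -5=+1→8*
pass> ply 2, X at 8 | -1=-1→7*; -4=-1→4; -5=-1→3
pass> ply 3, O at 7 | -1=-1→6; -4=-1→3; -5=+1→2*
pass> ply 4, X at 2 | -1=-1→1*
pass> ply 5, O at 1 | -1=+1→0*
pass> ply 6: 0 is terminal -1 (X); from 13 depth 13
for X: play +1, pass -1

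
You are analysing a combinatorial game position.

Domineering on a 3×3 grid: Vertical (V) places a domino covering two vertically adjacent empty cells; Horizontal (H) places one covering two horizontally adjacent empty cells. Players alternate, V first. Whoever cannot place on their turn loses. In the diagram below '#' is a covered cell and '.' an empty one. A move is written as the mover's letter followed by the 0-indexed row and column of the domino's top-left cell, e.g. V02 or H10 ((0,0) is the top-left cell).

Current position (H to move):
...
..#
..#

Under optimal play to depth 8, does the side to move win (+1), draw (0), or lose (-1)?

p1 H@[.../..#/..#]: H00[##./..#/..#]-1 H01[.##/..#/..#]-1 H10[.../###/..#]+1* H20[.../..#/###]-1
p2 V@[.../###/..#] terminal -1; root [.../..#/..#] d8

value(.../..#/..#, H) = +1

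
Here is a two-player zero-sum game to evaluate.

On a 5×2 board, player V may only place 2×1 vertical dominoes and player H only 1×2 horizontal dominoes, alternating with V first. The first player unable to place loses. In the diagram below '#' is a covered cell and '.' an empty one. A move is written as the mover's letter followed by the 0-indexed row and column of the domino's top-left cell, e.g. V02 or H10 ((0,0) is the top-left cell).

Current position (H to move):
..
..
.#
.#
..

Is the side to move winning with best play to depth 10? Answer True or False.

[../../.#/.#/..] H move#1: H00:+1/##/../.#/.#/..*, H10:+1/../##/.#/.#/.., H40:-1/../../.#/.#/##
[##/../.#/.#/..] V move#2: V10:-1/##/#./##/.#/..*, V20:-1/##/../##/##/.., V30:-1/##/../.#/##/#.
[##/#./##/.#/..] H move#3: H40:+1/##/#./##/.#/##*
[##/#./##/.#/##] end (terminal -1, V#4); searched ../../.#/.#/.. to 10

H winning at [../../.#/.#/..]: True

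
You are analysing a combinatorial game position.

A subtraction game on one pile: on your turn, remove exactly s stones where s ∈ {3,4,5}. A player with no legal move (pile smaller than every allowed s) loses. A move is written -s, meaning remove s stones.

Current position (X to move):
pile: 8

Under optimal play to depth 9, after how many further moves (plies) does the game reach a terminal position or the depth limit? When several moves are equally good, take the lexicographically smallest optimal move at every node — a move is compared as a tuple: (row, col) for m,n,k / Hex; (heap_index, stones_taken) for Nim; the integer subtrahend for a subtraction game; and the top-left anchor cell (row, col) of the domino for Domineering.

p1 X@[8]: -3[5]-1* -4[4]-1 -5[3]-1
p2 O@[5]: -3[2]+1* -4[1]+1 -5[0]+1
p3 X@[2] terminal -1; root [8] d9

PV length from [8]: 2 plies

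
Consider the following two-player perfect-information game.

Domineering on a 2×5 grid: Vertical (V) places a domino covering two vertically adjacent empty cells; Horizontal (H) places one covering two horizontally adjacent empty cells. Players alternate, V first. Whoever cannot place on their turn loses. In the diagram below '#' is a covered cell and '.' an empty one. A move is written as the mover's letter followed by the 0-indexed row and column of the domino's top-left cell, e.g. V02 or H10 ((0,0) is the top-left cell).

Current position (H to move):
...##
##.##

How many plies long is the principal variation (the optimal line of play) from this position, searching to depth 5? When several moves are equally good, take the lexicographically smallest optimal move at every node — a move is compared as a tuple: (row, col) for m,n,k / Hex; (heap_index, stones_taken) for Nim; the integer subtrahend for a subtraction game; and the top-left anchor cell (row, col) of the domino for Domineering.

PV length from [...##/##.##]: 1 ply

ply 1, H at ...##/##.## | H00=-1→##.##/##.##; H01=+1→.####/##.##*
ply 2: .####/##.## is terminal -1 (V); from ...##/##.## depth 5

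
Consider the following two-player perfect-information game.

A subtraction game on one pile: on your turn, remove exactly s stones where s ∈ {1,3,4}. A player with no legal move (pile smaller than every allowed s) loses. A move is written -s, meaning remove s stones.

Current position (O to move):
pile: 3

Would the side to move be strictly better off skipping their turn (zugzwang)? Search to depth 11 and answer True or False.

zugzwang(3, O) = False

ply 1, O at 3 | -1=+1→2*; -3=+1→0
ply 2, X at 2 | -1=-1→1*
ply 3, O at 1 | -1=+1→0*
ply 4: 0 is terminal -1 (X); from 3 depth 11
if O skipped the turn, X would face:
~ ply 1, X at 3 | -1=+1→2*; -3=+1→0
~ ply 2, O at 2 | -1=-1→1*
~ ply 3, X at 1 | -1=+1→0*
~ ply 4: 0 is terminal -1 (O); from 3 depth 11
compare (O): move=+1 vs pass=-1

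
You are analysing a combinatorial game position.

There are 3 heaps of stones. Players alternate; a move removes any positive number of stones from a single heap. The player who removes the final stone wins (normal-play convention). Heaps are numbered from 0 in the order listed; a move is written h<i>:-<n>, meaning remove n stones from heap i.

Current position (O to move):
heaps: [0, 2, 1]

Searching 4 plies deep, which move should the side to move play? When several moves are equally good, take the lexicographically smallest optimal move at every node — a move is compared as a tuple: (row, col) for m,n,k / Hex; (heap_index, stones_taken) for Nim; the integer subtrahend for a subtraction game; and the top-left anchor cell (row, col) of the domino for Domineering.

O's best at [(0,2,1)]: h1:-1

[(0,2,1)] O move#1: h1:-1:+1/(0,1,1)*, h1:-2:-1/(0,0,1), h2:-1:-1/(0,2,0)
[(0,1,1)] X move#2: h1:-1:-1/(0,0,1)*, h2:-1:-1/(0,1,0)
[(0,0,1)] O move#3: h2:-1:+1/(0,0,0)*
[(0,0,0)] end (terminal -1, X#4); searched (0,2,1) to 4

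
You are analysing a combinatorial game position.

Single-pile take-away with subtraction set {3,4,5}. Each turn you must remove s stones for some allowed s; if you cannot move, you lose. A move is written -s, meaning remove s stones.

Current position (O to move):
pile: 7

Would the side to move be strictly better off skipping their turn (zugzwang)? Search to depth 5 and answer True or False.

ply 1, O at 7 | -3=-1→4; -4=-1→3; -5=+1→2*
ply 2: 2 is terminal -1 (X); from 7 depth 5
suppose O passes — search the same position with X to move:
pass> ply 1, X at 7 | -3=-1→4; -4=-1→3; -5=+1→2*
pass> ply 2: 2 is terminal -1 (O); from 7 depth 5
for O: play +1, pass -1

zugzwang(7, O) = False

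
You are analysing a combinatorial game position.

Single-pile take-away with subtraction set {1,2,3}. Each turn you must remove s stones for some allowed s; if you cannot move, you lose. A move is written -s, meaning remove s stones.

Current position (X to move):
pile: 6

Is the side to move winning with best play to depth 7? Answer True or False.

p1 X@[6]: -1[5]-1 -2[4]+1* -3[3]-1
p2 O@[4]: -1[3]-1* -2[2]-1 -3[1]-1
p3 X@[3]: -1[2]-1 -2[1]-1 -3[0]+1*
p4 O@[0] terminal -1; root [6] d7

X winning at [6]: True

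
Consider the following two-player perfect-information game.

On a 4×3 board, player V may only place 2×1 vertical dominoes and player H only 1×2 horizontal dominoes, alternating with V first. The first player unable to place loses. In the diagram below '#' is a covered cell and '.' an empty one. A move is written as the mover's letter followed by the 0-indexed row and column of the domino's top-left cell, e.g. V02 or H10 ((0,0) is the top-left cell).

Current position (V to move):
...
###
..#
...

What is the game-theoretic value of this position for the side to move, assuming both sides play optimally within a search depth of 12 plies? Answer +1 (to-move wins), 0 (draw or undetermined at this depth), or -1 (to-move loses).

p1 V@[.../###/..#/...]: V20[.../###/#.#/#..]-1 V21[.../###/.##/.#.]+1*
p2 H@[.../###/.##/.#.]: H00[##./###/.##/.#.]-1* H01[.##/###/.##/.#.]-1
p3 V@[##./###/.##/.#.]: V20[##./###/###/##.]+1*
p4 H@[##./###/###/##.] terminal -1; root [.../###/..#/...] d12

value(.../###/..#/..., V) = +1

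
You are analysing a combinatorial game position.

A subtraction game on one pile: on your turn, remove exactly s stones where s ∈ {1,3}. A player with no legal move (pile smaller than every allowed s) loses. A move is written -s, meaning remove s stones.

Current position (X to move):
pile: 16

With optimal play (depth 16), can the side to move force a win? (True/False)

p1 X@[16]: -1[15]-1* -3[13]-1
p2 O@[15]: -1[14]+1* -3[12]+1
p3 X@[14]: -1[13]-1* -3[11]-1
p4 O@[13]: -1[12]+1* -3[10]+1
p5 X@[12]: -1[11]-1* -3[9]-1
p6 O@[11]: -1[10]+1* -3[8]+1
p7 X@[10]: -1[9]-1* -3[7]-1
p8 O@[9]: -1[8]+1* -3[6]+1
p9 X@[8]: -1[7]-1* -3[5]-1
p10 O@[7]: -1[6]+1* -3[4]+1
p11 X@[6]: -1[5]-1* -3[3]-1
p12 O@[5]: -1[4]+1* -3[2]+1
p13 X@[4]: -1[3]-1* -3[1]-1
p14 O@[3]: -1[2]+1* -3[0]+1
p15 X@[2]: -1[1]-1*
p16 O@[1]: -1[0]+1*
p17 X@[0] terminal -1; root [16] d16

X winning at [16]: False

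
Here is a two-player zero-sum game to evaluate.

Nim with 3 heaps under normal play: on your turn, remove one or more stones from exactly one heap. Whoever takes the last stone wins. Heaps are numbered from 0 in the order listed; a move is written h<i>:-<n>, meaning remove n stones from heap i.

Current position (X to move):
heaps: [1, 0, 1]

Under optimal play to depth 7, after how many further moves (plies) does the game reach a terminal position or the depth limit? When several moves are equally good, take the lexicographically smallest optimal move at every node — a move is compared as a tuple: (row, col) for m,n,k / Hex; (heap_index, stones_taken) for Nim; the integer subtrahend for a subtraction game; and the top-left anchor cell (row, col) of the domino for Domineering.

PV length from [(1,0,1)]: 2 plies

[(1,0,1)] X move#1: h0:-1:-1/(0,0,1)*, h2:-1:-1/(1,0,0)
[(0,0,1)] O move#2: h2:-1:+1/(0,0,0)*
[(0,0,0)] end (terminal -1, X#3); searched (1,0,1) to 7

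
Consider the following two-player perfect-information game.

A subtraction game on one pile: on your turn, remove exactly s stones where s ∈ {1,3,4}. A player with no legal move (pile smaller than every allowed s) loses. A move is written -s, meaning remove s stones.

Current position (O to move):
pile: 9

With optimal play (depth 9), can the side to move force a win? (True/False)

O winning at [9]: False

ply 1, O at 9 | -1=-1→8*; -3=-1→6; -4=-1→5
ply 2, X at 8 | -1=+1→7*; -3=-1→5; -4=-1→4
ply 3, O at 7 | -1=-1→6*; -3=-1→4; -4=-1→3
ply 4, X at 6 | -1=-1→5; -3=-1→3; -4=+1→2*
ply 5, O at 2 | -1=-1→1*
ply 6, X at 1 | -1=+1→0*
ply 7: 0 is terminal -1 (O); from 9 depth 9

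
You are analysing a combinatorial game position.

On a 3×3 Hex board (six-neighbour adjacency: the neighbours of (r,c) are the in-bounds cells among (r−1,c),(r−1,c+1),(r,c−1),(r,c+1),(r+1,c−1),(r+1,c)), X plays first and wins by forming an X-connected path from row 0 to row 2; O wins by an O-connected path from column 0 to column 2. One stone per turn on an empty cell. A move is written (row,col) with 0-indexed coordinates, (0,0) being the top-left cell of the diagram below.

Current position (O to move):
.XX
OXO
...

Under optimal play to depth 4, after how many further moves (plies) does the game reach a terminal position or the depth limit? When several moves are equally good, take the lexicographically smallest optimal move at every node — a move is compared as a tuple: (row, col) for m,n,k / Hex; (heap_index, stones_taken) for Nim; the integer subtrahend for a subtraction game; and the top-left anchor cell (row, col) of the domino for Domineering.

p1 O@[.XX/OXO/...]: (0,0)[OXX/OXO/...]-1* (2,0)[.XX/OXO/O..]-1 (2,1)[.XX/OXO/.O.]-1 (2,2)[.XX/OXO/..O]-1
p2 X@[OXX/OXO/...]: (2,0)[OXX/OXO/X..]+1* (2,1)[OXX/OXO/.X.]+1 (2,2)[OXX/OXO/..X]+1
p3 O@[OXX/OXO/X..] terminal -1; root [.XX/OXO/...] d4

PV length from [.XX/OXO/...]: 2 plies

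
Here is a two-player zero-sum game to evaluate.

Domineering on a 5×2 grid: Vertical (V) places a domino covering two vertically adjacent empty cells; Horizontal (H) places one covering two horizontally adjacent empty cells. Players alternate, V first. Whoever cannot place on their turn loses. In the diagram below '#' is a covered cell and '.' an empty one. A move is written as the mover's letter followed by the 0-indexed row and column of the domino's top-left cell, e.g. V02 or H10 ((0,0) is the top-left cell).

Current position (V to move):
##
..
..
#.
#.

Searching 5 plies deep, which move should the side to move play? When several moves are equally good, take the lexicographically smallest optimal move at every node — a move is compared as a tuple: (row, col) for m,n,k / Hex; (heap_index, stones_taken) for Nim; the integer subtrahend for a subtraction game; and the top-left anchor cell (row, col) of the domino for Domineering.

V's best at [##/../../#./#.]: V10

ply 1, V at ##/../../#./#. | V10=+1→##/#./#./#./#.*; V11=+1→##/.#/.#/#./#.; V21=-1→##/../.#/##/#.; V31=-1→##/../../##/##
ply 2: ##/#./#./#./#. is terminal -1 (H); from ##/../../#./#. depth 5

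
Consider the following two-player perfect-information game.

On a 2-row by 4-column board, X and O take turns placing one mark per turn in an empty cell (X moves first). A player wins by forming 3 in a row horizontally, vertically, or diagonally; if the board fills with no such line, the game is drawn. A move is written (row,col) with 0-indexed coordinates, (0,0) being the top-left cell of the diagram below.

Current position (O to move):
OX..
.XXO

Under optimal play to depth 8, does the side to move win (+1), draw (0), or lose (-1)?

[OX../.XXO] O move#1: (0,2):-1/OXO./.XXO, (0,3):-1/OX.O/.XXO, (1,0):+0/OX../OXXO*
[OX../OXXO] X move#2: (0,2):+0/OXX./OXXO*, (0,3):+0/OX.X/OXXO
[OXX./OXXO] O move#3: (0,3):+0/OXXO/OXXO*
[OXXO/OXXO] end (terminal +0, X#4); searched OX../.XXO to 8

value(OX../.XXO, O) = 0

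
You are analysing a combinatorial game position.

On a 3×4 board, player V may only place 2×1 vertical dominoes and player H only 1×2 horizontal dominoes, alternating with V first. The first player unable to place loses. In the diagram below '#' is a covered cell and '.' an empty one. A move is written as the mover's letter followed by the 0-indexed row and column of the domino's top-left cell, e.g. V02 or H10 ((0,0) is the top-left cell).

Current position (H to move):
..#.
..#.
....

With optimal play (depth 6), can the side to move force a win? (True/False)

p1 H@[..#./..#./....]: H00[###./..#./....]-1 H10[..#./###./....]+1* H20[..#./..#./##..]-1 H21[..#./..#./.##.]-1 H22[..#./..#./..##]-1
p2 V@[..#./###./....]: V03[..##/####/....]-1* V13[..#./####/...#]-1
p3 H@[..##/####/....]: H00[####/####/....]+1* H20[..##/####/##..]+1 H21[..##/####/.##.]+1 H22[..##/####/..##]+1
p4 V@[####/####/....] terminal -1; root [..#./..#./....] d6

H winning at [..#./..#./....]: True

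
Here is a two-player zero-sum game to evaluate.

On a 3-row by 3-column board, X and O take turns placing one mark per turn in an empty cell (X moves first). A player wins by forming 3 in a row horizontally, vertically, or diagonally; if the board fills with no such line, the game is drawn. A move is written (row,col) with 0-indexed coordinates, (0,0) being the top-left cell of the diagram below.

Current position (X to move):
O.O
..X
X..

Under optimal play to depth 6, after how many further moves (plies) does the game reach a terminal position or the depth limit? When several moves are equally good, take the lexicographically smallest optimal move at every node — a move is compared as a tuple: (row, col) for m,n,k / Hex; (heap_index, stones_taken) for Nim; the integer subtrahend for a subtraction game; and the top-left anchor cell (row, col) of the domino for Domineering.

ply 1, X at O.O/..X/X.. | (0,1)=+0→OXO/..X/X..*; (1,0)=-1→O.O/X.X/X..; (1,1)=-1→O.O/.XX/X..; (2,1)=-1→O.O/..X/XX.; (2,2)=-1→O.O/..X/X.X
ply 2, O at OXO/..X/X.. | (1,0)=-1→OXO/O.X/X..; (1,1)=+0→OXO/.OX/X..*; (2,1)=+0→OXO/..X/XO.; (2,2)=-1→OXO/..X/X.O
ply 3, X at OXO/.OX/X.. | (1,0)=-1→OXO/XOX/X..; (2,1)=-1→OXO/.OX/XX.; (2,2)=+0→OXO/.OX/X.X*
ply 4, O at OXO/.OX/X.X | (1,0)=-1→OXO/OOX/X.X; (2,1)=+0→OXO/.OX/XOX*
ply 5, X at OXO/.OX/XOX | (1,0)=+0→OXO/XOX/XOX*
ply 6: OXO/XOX/XOX is terminal +0 (O); from O.O/..X/X.. depth 6

PV length from [O.O/..X/X..]: 5 plies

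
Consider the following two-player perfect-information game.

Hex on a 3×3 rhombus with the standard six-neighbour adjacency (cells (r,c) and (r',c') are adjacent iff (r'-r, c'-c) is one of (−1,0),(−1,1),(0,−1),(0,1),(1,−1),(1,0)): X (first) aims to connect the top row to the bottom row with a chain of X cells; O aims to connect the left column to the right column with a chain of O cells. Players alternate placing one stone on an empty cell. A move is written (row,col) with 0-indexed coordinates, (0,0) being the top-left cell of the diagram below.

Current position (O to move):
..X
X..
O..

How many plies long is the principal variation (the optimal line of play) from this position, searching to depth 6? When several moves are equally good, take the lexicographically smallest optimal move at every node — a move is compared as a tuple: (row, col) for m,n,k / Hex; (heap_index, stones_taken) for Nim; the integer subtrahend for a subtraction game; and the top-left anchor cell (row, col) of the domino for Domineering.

ply 1, O at ..X/X../O.. | (0,0)=-1→O.X/X../O..; (0,1)=-1→.OX/X../O..; (1,1)=-1→..X/XO./O..; (1,2)=+1→..X/X.O/O..*; (2,1)=+1→..X/X../OO.; (2,2)=-1→..X/X../O.O
ply 2, X at ..X/X.O/O.. | (0,0)=-1→X.X/X.O/O..*; (0,1)=-1→.XX/X.O/O..; (1,1)=-1→..X/XXO/O..; (2,1)=-1→..X/X.O/OX.; (2,2)=-1→..X/X.O/O.X
ply 3, O at X.X/X.O/O.. | (0,1)=+1→XOX/X.O/O..*; (1,1)=+1→X.X/XOO/O..; (2,1)=+1→X.X/X.O/OO.; (2,2)=+1→X.X/X.O/O.O
ply 4, X at XOX/X.O/O.. | (1,1)=-1→XOX/XXO/O..*; (2,1)=-1→XOX/X.O/OX.; (2,2)=-1→XOX/X.O/O.X
ply 5, O at XOX/XXO/O.. | (2,1)=+1→XOX/XXO/OO.*; (2,2)=-1→XOX/XXO/O.O
ply 6: XOX/XXO/OO. is terminal -1 (X); from ..X/X../O.. depth 6

PV length from [..X/X../O..]: 5 plies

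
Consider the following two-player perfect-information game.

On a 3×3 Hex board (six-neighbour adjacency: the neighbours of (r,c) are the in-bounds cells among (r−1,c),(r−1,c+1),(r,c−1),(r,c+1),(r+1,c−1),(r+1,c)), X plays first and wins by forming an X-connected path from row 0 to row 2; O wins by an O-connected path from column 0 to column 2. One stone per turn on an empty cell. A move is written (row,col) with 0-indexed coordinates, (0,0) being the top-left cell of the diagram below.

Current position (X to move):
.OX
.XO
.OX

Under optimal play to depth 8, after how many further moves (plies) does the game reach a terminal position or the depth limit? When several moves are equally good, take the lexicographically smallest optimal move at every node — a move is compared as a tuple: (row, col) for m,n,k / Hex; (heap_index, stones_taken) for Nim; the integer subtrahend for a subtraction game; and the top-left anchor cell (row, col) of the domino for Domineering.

PV length from [.OX/.XO/.OX]: 1 ply

ply 1, X at .OX/.XO/.OX | (0,0)=-1→XOX/.XO/.OX; (1,0)=-1→.OX/XXO/.OX; (2,0)=+1→.OX/.XO/XOX*
ply 2: .OX/.XO/XOX is terminal -1 (O); from .OX/.XO/.OX depth 8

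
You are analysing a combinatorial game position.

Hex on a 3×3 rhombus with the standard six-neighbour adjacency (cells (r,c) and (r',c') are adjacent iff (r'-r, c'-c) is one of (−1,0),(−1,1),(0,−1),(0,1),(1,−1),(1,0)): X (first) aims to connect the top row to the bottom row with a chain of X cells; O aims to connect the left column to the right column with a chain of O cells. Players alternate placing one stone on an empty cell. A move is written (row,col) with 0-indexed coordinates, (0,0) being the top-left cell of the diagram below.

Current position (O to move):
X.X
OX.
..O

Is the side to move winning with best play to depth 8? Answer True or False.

[X.X/OX./..O] O move#1: (0,1):-1/XOX/OX./..O*, (1,2):-1/X.X/OXO/..O, (2,0):-1/X.X/OX./O.O, (2,1):-1/X.X/OX./.OO
[XOX/OX./..O] X move#2: (1,2):+1/XOX/OXX/..O*, (2,0):+1/XOX/OX./X.O, (2,1):+1/XOX/OX./.XO
[XOX/OXX/..O] O move#3: (2,0):-1/XOX/OXX/O.O*, (2,1):-1/XOX/OXX/.OO
[XOX/OXX/O.O] X move#4: (2,1):+1/XOX/OXX/OXO*
[XOX/OXX/OXO] end (terminal -1, O#5); searched X.X/OX./..O to 8

O winning at [X.X/OX./..O]: False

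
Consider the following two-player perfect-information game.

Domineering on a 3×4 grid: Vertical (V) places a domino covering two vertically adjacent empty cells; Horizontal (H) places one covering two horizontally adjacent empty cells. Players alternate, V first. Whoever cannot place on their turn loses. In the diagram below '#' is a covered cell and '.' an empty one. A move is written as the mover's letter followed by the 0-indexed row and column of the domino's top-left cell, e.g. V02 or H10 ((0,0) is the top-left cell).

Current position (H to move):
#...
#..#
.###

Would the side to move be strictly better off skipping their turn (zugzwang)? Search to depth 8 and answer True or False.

p1 H@[#.../#..#/.###]: H01[###./#..#/.###]+1* H02[#.##/#..#/.###]-1 H11[#.../####/.###]+1
p2 V@[###./#..#/.###] terminal -1; root [#.../#..#/.###] d8
suppose H passes — search the same position with V to move:
pass> p1 V@[#.../#..#/.###]: V01[##../##.#/.###]-1 V02[#.#./#.##/.###]+1*
pass> p2 H@[#.#./#.##/.###] terminal -1; root [#.../#..#/.###] d8
for H: play +1, pass -1

zugzwang(#.../#..#/.###, H) = False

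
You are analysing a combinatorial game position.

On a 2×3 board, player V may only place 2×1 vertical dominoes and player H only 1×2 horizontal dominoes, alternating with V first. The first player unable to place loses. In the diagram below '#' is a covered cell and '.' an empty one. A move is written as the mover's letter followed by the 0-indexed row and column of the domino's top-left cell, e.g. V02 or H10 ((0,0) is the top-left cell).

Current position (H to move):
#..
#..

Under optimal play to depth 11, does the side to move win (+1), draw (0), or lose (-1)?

value(#../#.., H) = +1

[#../#..] H move#1: H01:+1/###/#..*, H11:+1/#../###
[###/#..] end (terminal -1, V#2); searched #../#.. to 11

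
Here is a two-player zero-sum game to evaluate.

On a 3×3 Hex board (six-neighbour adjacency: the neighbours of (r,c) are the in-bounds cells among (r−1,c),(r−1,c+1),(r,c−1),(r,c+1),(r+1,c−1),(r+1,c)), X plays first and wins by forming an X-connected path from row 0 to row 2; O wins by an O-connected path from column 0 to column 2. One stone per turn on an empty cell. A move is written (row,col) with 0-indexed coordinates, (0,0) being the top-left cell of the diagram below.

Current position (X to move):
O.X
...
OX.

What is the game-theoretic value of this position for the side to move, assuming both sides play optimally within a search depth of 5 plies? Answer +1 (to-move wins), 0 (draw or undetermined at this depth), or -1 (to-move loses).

ply 1, X at O.X/.../OX. | (0,1)=+1→OXX/.../OX.*; (1,0)=+1→O.X/X../OX.; (1,1)=+1→O.X/.X./OX.; (1,2)=+1→O.X/..X/OX.; (2,2)=+1→O.X/.../OXX
ply 2, O at OXX/.../OX. | (1,0)=-1→OXX/O../OX.*; (1,1)=-1→OXX/.O./OX.; (1,2)=-1→OXX/..O/OX.; (2,2)=-1→OXX/.../OXO
ply 3, X at OXX/O../OX. | (1,1)=+1→OXX/OX./OX.*; (1,2)=+1→OXX/O.X/OX.; (2,2)=+1→OXX/O../OXX
ply 4: OXX/OX./OX. is terminal -1 (O); from O.X/.../OX. depth 5

value(O.X/.../OX., X) = +1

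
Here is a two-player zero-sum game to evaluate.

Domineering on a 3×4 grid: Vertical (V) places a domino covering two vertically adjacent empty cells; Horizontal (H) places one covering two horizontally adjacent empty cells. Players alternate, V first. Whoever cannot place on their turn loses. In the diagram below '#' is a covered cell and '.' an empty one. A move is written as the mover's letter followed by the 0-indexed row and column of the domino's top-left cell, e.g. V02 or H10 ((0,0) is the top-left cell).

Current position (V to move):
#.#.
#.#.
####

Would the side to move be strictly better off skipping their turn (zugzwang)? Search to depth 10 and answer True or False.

zugzwang(#.#./#.#./####, V) = False

[#.#./#.#./####] V move#1: V01:+1/###./###./####*, V03:+1/#.##/#.##/####
[###./###./####] end (terminal -1, H#2); searched #.#./#.#./#### to 10
if V skipped the turn, H would face:
~ [#.#./#.#./####] end (terminal -1, H#1); searched #.#./#.#./#### to 10
compare (V): move=+1 vs pass=+1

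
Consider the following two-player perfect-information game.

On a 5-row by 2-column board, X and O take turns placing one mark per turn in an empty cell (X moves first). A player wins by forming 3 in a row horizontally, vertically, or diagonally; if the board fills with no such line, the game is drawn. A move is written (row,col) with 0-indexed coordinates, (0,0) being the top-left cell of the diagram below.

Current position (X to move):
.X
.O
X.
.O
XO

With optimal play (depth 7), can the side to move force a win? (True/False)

X winning at [.X/.O/X./.O/XO]: True

[.X/.O/X./.O/XO] X move#1: (0,0):-1/XX/.O/X./.O/XO, (1,0):-1/.X/XO/X./.O/XO, (2,1):+0/.X/.O/XX/.O/XO, (3,0):+1/.X/.O/X./XO/XO*
[.X/.O/X./XO/XO] end (terminal -1, O#2); searched .X/.O/X./.O/XO to 7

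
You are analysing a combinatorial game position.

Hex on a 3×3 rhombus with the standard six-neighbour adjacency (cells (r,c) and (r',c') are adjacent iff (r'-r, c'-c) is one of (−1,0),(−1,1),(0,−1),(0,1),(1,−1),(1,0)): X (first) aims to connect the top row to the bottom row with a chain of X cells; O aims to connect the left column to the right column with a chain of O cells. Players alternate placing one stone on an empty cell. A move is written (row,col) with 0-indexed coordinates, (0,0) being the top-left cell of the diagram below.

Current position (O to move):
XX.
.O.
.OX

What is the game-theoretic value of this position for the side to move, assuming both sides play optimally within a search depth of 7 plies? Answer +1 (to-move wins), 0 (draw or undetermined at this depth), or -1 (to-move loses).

ply 1, O at XX./.O./.OX | (0,2)=+1→XXO/.O./.OX*; (1,0)=+1→XX./OO./.OX; (1,2)=+1→XX./.OO/.OX; (2,0)=+1→XX./.O./OOX
ply 2, X at XXO/.O./.OX | (1,0)=-1→XXO/XO./.OX*; (1,2)=-1→XXO/.OX/.OX; (2,0)=-1→XXO/.O./XOX
ply 3, O at XXO/XO./.OX | (1,2)=-1→XXO/XOO/.OX; (2,0)=+1→XXO/XO./OOX*
ply 4: XXO/XO./OOX is terminal -1 (X); from XX./.O./.OX depth 7

value(XX./.O./.OX, O) = +1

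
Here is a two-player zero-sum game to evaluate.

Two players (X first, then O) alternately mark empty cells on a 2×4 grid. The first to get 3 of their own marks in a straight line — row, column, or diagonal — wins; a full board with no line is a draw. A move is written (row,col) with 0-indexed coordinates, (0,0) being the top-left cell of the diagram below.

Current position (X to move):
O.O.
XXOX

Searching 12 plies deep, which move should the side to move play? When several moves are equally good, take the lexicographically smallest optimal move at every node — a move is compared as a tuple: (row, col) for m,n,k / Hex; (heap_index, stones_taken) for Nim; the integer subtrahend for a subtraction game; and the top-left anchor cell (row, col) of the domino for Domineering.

X's best at [O.O./XXOX]: (0,1)

[O.O./XXOX] X move#1: (0,1):+0/OXO./XXOX*, (0,3):-1/O.OX/XXOX
[OXO./XXOX] O move#2: (0,3):+0/OXOO/XXOX*
[OXOO/XXOX] end (terminal +0, X#3); searched O.O./XXOX to 12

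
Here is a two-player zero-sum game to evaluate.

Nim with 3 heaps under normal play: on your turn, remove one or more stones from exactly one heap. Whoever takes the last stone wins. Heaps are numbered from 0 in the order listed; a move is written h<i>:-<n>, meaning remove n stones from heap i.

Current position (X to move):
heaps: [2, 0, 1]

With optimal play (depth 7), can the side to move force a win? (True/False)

[(2,0,1)] X move#1: h0:-1:+1/(1,0,1)*, h0:-2:-1/(0,0,1), h2:-1:-1/(2,0,0)
[(1,0,1)] O move#2: h0:-1:-1/(0,0,1)*, h2:-1:-1/(1,0,0)
[(0,0,1)] X move#3: h2:-1:+1/(0,0,0)*
[(0,0,0)] end (terminal -1, O#4); searched (2,0,1) to 7

X winning at [(2,0,1)]: True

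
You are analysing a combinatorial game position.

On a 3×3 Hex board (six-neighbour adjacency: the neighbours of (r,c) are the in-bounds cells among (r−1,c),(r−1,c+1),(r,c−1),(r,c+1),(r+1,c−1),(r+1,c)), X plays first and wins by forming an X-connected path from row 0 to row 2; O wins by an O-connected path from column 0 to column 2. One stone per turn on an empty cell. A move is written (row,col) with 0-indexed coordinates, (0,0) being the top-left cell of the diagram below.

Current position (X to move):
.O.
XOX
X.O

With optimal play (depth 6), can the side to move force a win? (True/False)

X winning at [.O./XOX/X.O]: True

[.O./XOX/X.O] X move#1: (0,0):+1/XO./XOX/X.O*, (0,2):+1/.OX/XOX/X.O, (2,1):+1/.O./XOX/XXO
[XO./XOX/X.O] end (terminal -1, O#2); searched .O./XOX/X.O to 6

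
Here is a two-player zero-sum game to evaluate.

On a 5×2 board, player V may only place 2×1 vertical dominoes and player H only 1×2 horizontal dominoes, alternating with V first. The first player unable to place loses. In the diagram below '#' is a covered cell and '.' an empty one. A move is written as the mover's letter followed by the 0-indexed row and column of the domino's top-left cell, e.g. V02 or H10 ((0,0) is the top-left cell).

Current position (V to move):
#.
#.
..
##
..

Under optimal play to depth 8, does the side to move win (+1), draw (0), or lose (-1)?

ply 1, V at #./#./../##/.. | V01=-1→##/##/../##/..*; V11=-1→#./##/.#/##/..
ply 2, H at ##/##/../##/.. | H20=+1→##/##/##/##/..*; H40=+1→##/##/../##/##
ply 3: ##/##/##/##/.. is terminal -1 (V); from #./#./../##/.. depth 8

value(#./#./../##/.., V) = -1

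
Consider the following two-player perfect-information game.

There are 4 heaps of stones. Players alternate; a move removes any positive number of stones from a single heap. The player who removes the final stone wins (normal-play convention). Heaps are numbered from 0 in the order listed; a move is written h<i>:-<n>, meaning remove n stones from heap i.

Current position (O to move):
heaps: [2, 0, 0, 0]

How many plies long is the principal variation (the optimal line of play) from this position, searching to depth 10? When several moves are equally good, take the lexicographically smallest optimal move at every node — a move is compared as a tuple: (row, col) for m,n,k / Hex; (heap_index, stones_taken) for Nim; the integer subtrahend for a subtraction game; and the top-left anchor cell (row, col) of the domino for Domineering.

ply 1, O at (2,0,0,0) | h0:-1=-1→(1,0,0,0); h0:-2=+1→(0,0,0,0)*
ply 2: (0,0,0,0) is terminal -1 (X); from (2,0,0,0) depth 10

PV length from [(2,0,0,0)]: 1 ply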